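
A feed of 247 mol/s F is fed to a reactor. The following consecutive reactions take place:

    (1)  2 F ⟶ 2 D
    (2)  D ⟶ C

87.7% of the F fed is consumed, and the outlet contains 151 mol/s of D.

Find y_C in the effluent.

Conversion of F: F consumed = 2ξ₁ = 0.877 × 247 → ξ₁ = 108.3 mol/s.
D balance: n_D = 0 + 2ξ₁ − 1ξ₂ = 151 → ξ₂ = (2·108.3 − 151)/1 = 65.62 mol/s.
Outlet amounts (n = n₀ + Σ ν·ξ):
  F: 247 − 2(108.3) = 30.38
  D: 0 + 2(108.3) − 1(65.62) = 151
  C: 0 + 1(65.62) = 65.62
Total out = 247 mol/s; y_C = 65.62 / 247 = 0.2657.

0.266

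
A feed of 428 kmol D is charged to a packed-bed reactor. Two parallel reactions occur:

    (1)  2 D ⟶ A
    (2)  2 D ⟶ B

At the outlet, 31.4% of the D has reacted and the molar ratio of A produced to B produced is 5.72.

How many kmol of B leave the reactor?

10 kmol

Conversion of D: D consumed = 0.314 × 428 = 134.4 kmol = 2ξ₁ + 2ξ₂.
Selectivity: 1ξ₁ / (1ξ₂) = 5.72 → ξ₁ = 5.72 ξ₂.
Substitute: (2·5.72 + 2) ξ₂ = 134.4 → ξ₂ = 9.999 kmol, ξ₁ = 57.2 kmol.
Outlet amounts (n = n₀ + Σ ν·ξ):
  D: 428 − 2(57.2) − 2(9.999) = 293.6
  A: 0 + 1(57.2) = 57.2
  B: 0 + 1(9.999) = 9.999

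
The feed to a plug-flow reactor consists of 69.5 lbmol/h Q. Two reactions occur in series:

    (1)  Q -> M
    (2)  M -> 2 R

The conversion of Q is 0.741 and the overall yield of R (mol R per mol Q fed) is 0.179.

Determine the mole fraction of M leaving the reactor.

0.598

Conversion of Q: Q consumed = 1ξ₁ = 0.741 × 69.5 → ξ₁ = 51.5 lbmol/h.
Yield of R: 2ξ₂ / 69.5 = 0.179 → ξ₂ = 6.22 lbmol/h.
Outlet amounts (n = n₀ + Σ ν·ξ):
  Q: 69.5 − 1(51.5) = 18
  M: 0 + 1(51.5) − 1(6.22) = 45.28
  R: 0 + 2(6.22) = 12.44
Total out = 75.72 lbmol/h; y_M = 45.28 / 75.72 = 0.598.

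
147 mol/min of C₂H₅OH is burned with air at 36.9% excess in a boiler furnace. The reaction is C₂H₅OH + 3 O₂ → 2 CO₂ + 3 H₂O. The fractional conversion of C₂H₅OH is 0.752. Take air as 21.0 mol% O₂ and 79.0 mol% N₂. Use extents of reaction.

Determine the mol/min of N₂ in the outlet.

Stoichiometric O₂ = 3 × 147 = 441 mol/min; O₂ fed = 441 × 1.369 = 603.7 mol/min.
N₂ fed = 603.7 × 79/21 = 2271 mol/min.
Fuel reacted = 0.752 × 147 → ξ = 110.5 mol/min.
Outlet (n = n₀ + ν ξ):
  C₂H₅OH: 147 − 1(110.5) = 36.46
  O₂: 603.7 − 3(110.5) = 272.1
  N₂: 2271 (inert)
  CO₂: 0 + 2(110.5) = 221.1
  H₂O: 0 + 3(110.5) = 331.6

2270 mol/min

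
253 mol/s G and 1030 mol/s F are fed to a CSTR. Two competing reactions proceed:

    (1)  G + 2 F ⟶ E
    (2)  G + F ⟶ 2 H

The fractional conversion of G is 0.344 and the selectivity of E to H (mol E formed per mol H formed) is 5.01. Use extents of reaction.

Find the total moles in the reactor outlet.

Conversion of G: G consumed = 0.344 × 253 = 87.03 mol/s = 1ξ₁ + 1ξ₂.
Selectivity: 1ξ₁ / (2ξ₂) = 5.01 → ξ₁ = 10.02 ξ₂.
Substitute: (1·10.02 + 1) ξ₂ = 87.03 → ξ₂ = 7.898 mol/s, ξ₁ = 79.13 mol/s.
Outlet amounts (n = n₀ + Σ ν·ξ):
  G: 253 − 1(79.13) − 1(7.898) = 166
  F: 1030 − 2(79.13) − 1(7.898) = 863.8
  E: 0 + 1(79.13) = 79.13
  H: 0 + 2(7.898) = 15.8
Total out = 166 + 863.8 + 79.13 + 15.8 = 1125 mol/s.

1120 mol/s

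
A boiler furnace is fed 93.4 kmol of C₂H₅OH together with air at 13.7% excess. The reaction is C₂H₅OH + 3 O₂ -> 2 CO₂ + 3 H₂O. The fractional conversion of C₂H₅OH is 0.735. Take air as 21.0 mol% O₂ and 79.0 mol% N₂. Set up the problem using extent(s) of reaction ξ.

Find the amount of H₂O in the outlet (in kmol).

206 kmol

Stoichiometric O₂ = 3 × 93.4 = 280.2 kmol; O₂ fed = 280.2 × 1.137 = 318.6 kmol.
N₂ fed = 318.6 × 79/21 = 1198 kmol.
Fuel reacted = 0.735 × 93.4 → ξ = 68.65 kmol.
Outlet (n = n₀ + ν ξ):
  C₂H₅OH: 93.4 − 1(68.65) = 24.75
  O₂: 318.6 − 3(68.65) = 112.6
  N₂: 1198 (inert)
  CO₂: 0 + 2(68.65) = 137.3
  H₂O: 0 + 3(68.65) = 205.9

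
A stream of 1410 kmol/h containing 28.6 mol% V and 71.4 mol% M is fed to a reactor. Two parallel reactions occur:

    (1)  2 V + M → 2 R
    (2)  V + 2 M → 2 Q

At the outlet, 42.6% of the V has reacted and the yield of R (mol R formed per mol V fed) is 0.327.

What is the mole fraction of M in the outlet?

0.66

Yield of R: 2ξ₁ / 403.3 = 0.327 → ξ₁ = 65.93 kmol/h.
Conversion of V: 2ξ₁ + 1ξ₂ = 0.426 × 403.3 = 171.8 → ξ₂ = 39.92 kmol/h.
Outlet amounts (n = n₀ + Σ ν·ξ):
  V: 403.3 − 2(65.93) − 1(39.92) = 231.5
  M: 1007 − 1(65.93) − 2(39.92) = 861
  R: 0 + 2(65.93) = 131.9
  Q: 0 + 2(39.92) = 79.85
Total out = 1304 kmol/h; y_M = 861 / 1304 = 0.6602.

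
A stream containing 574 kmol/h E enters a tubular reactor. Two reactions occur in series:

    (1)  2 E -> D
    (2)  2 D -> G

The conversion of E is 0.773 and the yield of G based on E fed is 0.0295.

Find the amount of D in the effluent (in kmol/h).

188 kmol/h

Conversion of E: E consumed = 2ξ₁ = 0.773 × 574 → ξ₁ = 221.9 kmol/h.
Yield of G: 1ξ₂ / 574 = 0.0295 → ξ₂ = 16.93 kmol/h.
Outlet amounts (n = n₀ + Σ ν·ξ):
  E: 574 − 2(221.9) = 130.3
  D: 0 + 1(221.9) − 2(16.93) = 188
  G: 0 + 1(16.93) = 16.93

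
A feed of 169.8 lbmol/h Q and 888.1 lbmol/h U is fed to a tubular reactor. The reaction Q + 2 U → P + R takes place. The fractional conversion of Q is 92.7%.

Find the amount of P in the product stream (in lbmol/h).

Q reacted = 0.927 × 169.8 = 157.4 lbmol/h; ν_Q = −1, so ξ = 157.4/1 = 157.4 lbmol/h.
Outlet amounts (n = n₀ + ν ξ):
  Q: 169.8 − 1(157.4) = 12.4
  U: 888.1 − 2(157.4) = 573.3
  P: 0 + 1(157.4) = 157.4
  R: 0 + 1(157.4) = 157.4

157 lbmol/h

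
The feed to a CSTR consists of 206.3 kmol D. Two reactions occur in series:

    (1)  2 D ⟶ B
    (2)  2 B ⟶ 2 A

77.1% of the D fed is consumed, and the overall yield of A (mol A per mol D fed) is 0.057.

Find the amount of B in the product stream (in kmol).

Conversion of D: D consumed = 2ξ₁ = 0.771 × 206.3 → ξ₁ = 79.53 kmol.
Yield of A: 2ξ₂ / 206.3 = 0.057 → ξ₂ = 5.88 kmol.
Outlet amounts (n = n₀ + Σ ν·ξ):
  D: 206.3 − 2(79.53) = 47.24
  B: 0 + 1(79.53) − 2(5.88) = 67.77
  A: 0 + 2(5.88) = 11.76

67.8 kmol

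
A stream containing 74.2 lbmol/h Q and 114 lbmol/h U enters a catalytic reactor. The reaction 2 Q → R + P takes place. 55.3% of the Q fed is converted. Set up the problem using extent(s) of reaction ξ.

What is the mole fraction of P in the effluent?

Q reacted = 0.553 × 74.2 = 41.03 lbmol/h; ν_Q = −2, so ξ = 41.03/2 = 20.52 lbmol/h.
Outlet amounts (n = n₀ + ν ξ):
  Q: 74.2 − 2(20.52) = 33.17
  R: 0 + 1(20.52) = 20.52
  P: 0 + 1(20.52) = 20.52
  U: 114 (inert)
Total out = 188.2 lbmol/h; y_P = 20.52 / 188.2 = 0.109.

0.109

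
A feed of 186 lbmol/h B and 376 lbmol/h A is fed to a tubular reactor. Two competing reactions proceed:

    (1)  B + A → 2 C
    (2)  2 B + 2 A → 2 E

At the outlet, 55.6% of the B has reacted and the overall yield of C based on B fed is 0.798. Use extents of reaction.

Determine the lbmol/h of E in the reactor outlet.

Yield of C: 2ξ₁ / 186 = 0.798 → ξ₁ = 74.21 lbmol/h.
Conversion of B: 1ξ₁ + 2ξ₂ = 0.556 × 186 = 103.4 → ξ₂ = 14.6 lbmol/h.
Outlet amounts (n = n₀ + Σ ν·ξ):
  B: 186 − 1(74.21) − 2(14.6) = 82.58
  A: 376 − 1(74.21) − 2(14.6) = 272.6
  C: 0 + 2(74.21) = 148.4
  E: 0 + 2(14.6) = 29.2

29.2 lbmol/h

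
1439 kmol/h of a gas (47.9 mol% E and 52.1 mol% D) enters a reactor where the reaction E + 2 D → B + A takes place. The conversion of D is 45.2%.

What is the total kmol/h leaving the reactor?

D reacted = 0.452 × 749.7 = 338.9 kmol/h; ν_D = −2, so ξ = 338.9/2 = 169.4 kmol/h.
Outlet amounts (n = n₀ + ν ξ):
  E: 689.3 − 1(169.4) = 519.8
  D: 749.7 − 2(169.4) = 410.8
  B: 0 + 1(169.4) = 169.4
  A: 0 + 1(169.4) = 169.4
Total out = 519.8 + 410.8 + 169.4 + 169.4 = 1270 kmol/h.

1270 kmol/h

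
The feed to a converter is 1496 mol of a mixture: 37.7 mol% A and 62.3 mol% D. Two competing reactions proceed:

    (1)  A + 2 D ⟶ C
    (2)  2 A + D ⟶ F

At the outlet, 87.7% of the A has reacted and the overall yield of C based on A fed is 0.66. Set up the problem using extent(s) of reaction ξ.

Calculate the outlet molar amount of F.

61.2 mol

Yield of C: 1ξ₁ / 564 = 0.66 → ξ₁ = 372.2 mol.
Conversion of A: 1ξ₁ + 2ξ₂ = 0.877 × 564 = 494.6 → ξ₂ = 61.19 mol.
Outlet amounts (n = n₀ + Σ ν·ξ):
  A: 564 − 1(372.2) − 2(61.19) = 69.37
  D: 932 − 2(372.2) − 1(61.19) = 126.3
  C: 0 + 1(372.2) = 372.2
  F: 0 + 1(61.19) = 61.19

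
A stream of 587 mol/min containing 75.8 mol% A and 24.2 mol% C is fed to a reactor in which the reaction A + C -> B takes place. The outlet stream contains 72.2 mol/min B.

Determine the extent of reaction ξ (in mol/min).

ξ = 72.2 mol/min

For B: n = n₀ + 1ξ → 72.2 = 0 + 1ξ, giving ξ = 72.2 mol/min.
Outlet amounts (n = n₀ + ν ξ):
  A: 444.9 − 1(72.2) = 372.7
  C: 142.1 − 1(72.2) = 69.85
  B: 0 + 1(72.2) = 72.2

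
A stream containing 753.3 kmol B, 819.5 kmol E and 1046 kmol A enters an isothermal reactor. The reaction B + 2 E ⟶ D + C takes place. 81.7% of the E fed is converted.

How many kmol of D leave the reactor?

E reacted = 0.817 × 819.5 = 669.5 kmol; ν_E = −2, so ξ = 669.5/2 = 334.8 kmol.
Outlet amounts (n = n₀ + ν ξ):
  B: 753.3 − 1(334.8) = 418.5
  E: 819.5 − 2(334.8) = 150
  D: 0 + 1(334.8) = 334.8
  C: 0 + 1(334.8) = 334.8
  A: 1046 (inert)

335 kmol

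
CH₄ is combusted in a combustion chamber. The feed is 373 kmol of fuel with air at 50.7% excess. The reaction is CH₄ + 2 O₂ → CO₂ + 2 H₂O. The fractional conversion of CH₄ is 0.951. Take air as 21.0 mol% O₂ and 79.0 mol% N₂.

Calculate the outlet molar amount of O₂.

415 kmol

Stoichiometric O₂ = 2 × 373 = 746 kmol; O₂ fed = 746 × 1.507 = 1124 kmol.
N₂ fed = 1124 × 79/21 = 4229 kmol.
Fuel reacted = 0.951 × 373 → ξ = 354.7 kmol.
Outlet (n = n₀ + ν ξ):
  CH₄: 373 − 1(354.7) = 18.28
  O₂: 1124 − 2(354.7) = 414.8
  N₂: 4229 (inert)
  CO₂: 0 + 1(354.7) = 354.7
  H₂O: 0 + 2(354.7) = 709.4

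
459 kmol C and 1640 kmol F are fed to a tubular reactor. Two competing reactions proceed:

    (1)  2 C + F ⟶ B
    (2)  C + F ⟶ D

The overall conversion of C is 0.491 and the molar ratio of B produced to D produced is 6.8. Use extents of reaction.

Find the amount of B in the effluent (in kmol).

105 kmol

Conversion of C: C consumed = 0.491 × 459 = 225.4 kmol = 2ξ₁ + 1ξ₂.
Selectivity: 1ξ₁ / (1ξ₂) = 6.8 → ξ₁ = 6.8 ξ₂.
Substitute: (2·6.8 + 1) ξ₂ = 225.4 → ξ₂ = 15.44 kmol, ξ₁ = 105 kmol.
Outlet amounts (n = n₀ + Σ ν·ξ):
  C: 459 − 2(105) − 1(15.44) = 233.6
  F: 1640 − 1(105) − 1(15.44) = 1520
  B: 0 + 1(105) = 105
  D: 0 + 1(15.44) = 15.44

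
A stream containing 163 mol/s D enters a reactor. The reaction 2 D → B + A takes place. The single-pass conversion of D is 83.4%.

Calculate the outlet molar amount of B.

D reacted = 0.834 × 163 = 135.9 mol/s; ν_D = −2, so ξ = 135.9/2 = 67.97 mol/s.
Outlet amounts (n = n₀ + ν ξ):
  D: 163 − 2(67.97) = 27.06
  B: 0 + 1(67.97) = 67.97
  A: 0 + 1(67.97) = 67.97

68 mol/s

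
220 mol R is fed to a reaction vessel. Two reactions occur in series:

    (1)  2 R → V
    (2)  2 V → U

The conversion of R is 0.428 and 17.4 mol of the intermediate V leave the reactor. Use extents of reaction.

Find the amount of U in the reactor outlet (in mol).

14.8 mol

Conversion of R: R consumed = 2ξ₁ = 0.428 × 220 → ξ₁ = 47.08 mol.
V balance: n_V = 0 + 1ξ₁ − 2ξ₂ = 17.4 → ξ₂ = (1·47.08 − 17.4)/2 = 14.84 mol.
Outlet amounts (n = n₀ + Σ ν·ξ):
  R: 220 − 2(47.08) = 125.8
  V: 0 + 1(47.08) − 2(14.84) = 17.4
  U: 0 + 1(14.84) = 14.84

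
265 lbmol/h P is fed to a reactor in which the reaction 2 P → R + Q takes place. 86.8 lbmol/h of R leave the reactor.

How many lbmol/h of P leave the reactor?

91.4 lbmol/h

For R: n = n₀ + 1ξ → 86.8 = 0 + 1ξ, giving ξ = 86.8 lbmol/h.
Outlet amounts (n = n₀ + ν ξ):
  P: 265 − 2(86.8) = 91.4
  R: 0 + 1(86.8) = 86.8
  Q: 0 + 1(86.8) = 86.8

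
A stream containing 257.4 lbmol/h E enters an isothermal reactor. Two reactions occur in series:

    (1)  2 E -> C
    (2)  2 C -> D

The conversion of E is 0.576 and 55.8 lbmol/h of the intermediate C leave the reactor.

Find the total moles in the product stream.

174 lbmol/h

Conversion of E: E consumed = 2ξ₁ = 0.576 × 257.4 → ξ₁ = 74.13 lbmol/h.
C balance: n_C = 0 + 1ξ₁ − 2ξ₂ = 55.8 → ξ₂ = (1·74.13 − 55.8)/2 = 9.166 lbmol/h.
Outlet amounts (n = n₀ + Σ ν·ξ):
  E: 257.4 − 2(74.13) = 109.1
  C: 0 + 1(74.13) − 2(9.166) = 55.8
  D: 0 + 1(9.166) = 9.166
Total out = 109.1 + 55.8 + 9.166 = 174.1 lbmol/h.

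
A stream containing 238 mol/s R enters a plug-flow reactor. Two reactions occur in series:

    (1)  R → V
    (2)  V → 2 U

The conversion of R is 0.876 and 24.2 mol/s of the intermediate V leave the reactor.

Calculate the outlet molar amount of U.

Conversion of R: R consumed = 1ξ₁ = 0.876 × 238 → ξ₁ = 208.5 mol/s.
V balance: n_V = 0 + 1ξ₁ − 1ξ₂ = 24.2 → ξ₂ = (1·208.5 − 24.2)/1 = 184.3 mol/s.
Outlet amounts (n = n₀ + Σ ν·ξ):
  R: 238 − 1(208.5) = 29.51
  V: 0 + 1(208.5) − 1(184.3) = 24.2
  U: 0 + 2(184.3) = 368.6

369 mol/s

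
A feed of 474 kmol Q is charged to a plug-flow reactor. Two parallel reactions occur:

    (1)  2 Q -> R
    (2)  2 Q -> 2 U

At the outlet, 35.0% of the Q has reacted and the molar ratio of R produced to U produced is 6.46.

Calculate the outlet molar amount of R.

Conversion of Q: Q consumed = 0.35 × 474 = 165.9 kmol = 2ξ₁ + 2ξ₂.
Selectivity: 1ξ₁ / (2ξ₂) = 6.46 → ξ₁ = 12.92 ξ₂.
Substitute: (2·12.92 + 2) ξ₂ = 165.9 → ξ₂ = 5.959 kmol, ξ₁ = 76.99 kmol.
Outlet amounts (n = n₀ + Σ ν·ξ):
  Q: 474 − 2(76.99) − 2(5.959) = 308.1
  R: 0 + 1(76.99) = 76.99
  U: 0 + 2(5.959) = 11.92

77 kmol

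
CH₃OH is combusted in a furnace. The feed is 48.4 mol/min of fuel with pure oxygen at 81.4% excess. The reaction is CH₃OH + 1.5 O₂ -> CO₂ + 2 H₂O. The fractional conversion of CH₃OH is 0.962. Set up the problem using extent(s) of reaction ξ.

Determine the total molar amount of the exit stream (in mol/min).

203 mol/min

Stoichiometric O₂ = 1.5 × 48.4 = 72.6 mol/min; O₂ fed = 72.6 × 1.814 = 131.7 mol/min.
Fuel reacted = 0.962 × 48.4 → ξ = 46.56 mol/min.
Outlet (n = n₀ + ν ξ):
  CH₃OH: 48.4 − 1(46.56) = 1.839
  O₂: 131.7 − 1.5(46.56) = 61.86
  CO₂: 0 + 1(46.56) = 46.56
  H₂O: 0 + 2(46.56) = 93.12
Total out = 1.839 + 61.86 + 46.56 + 93.12 = 203.4 mol/min.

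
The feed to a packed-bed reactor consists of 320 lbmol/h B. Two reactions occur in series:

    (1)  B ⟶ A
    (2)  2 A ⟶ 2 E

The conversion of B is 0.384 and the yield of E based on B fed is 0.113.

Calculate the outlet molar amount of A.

Conversion of B: B consumed = 1ξ₁ = 0.384 × 320 → ξ₁ = 122.9 lbmol/h.
Yield of E: 2ξ₂ / 320 = 0.113 → ξ₂ = 18.08 lbmol/h.
Outlet amounts (n = n₀ + Σ ν·ξ):
  B: 320 − 1(122.9) = 197.1
  A: 0 + 1(122.9) − 2(18.08) = 86.72
  E: 0 + 2(18.08) = 36.16

86.7 lbmol/h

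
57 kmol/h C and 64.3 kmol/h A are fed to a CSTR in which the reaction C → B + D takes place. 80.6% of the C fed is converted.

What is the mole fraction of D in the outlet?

0.275

C reacted = 0.806 × 57 = 45.94 kmol/h; ν_C = −1, so ξ = 45.94/1 = 45.94 kmol/h.
Outlet amounts (n = n₀ + ν ξ):
  C: 57 − 1(45.94) = 11.06
  B: 0 + 1(45.94) = 45.94
  D: 0 + 1(45.94) = 45.94
  A: 64.3 (inert)
Total out = 167.2 kmol/h; y_D = 45.94 / 167.2 = 0.2747.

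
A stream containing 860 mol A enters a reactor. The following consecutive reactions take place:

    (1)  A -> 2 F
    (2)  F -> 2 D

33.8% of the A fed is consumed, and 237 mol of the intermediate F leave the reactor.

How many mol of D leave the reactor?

689 mol

Conversion of A: A consumed = 1ξ₁ = 0.338 × 860 → ξ₁ = 290.7 mol.
F balance: n_F = 0 + 2ξ₁ − 1ξ₂ = 237 → ξ₂ = (2·290.7 − 237)/1 = 344.4 mol.
Outlet amounts (n = n₀ + Σ ν·ξ):
  A: 860 − 1(290.7) = 569.3
  F: 0 + 2(290.7) − 1(344.4) = 237
  D: 0 + 2(344.4) = 688.7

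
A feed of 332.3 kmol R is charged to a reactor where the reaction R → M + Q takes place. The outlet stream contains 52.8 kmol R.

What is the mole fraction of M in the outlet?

For R: n = n₀ − 1ξ → 52.8 = 332.3 − 1ξ, giving ξ = 279.5 kmol.
Outlet amounts (n = n₀ + ν ξ):
  R: 332.3 − 1(279.5) = 52.8
  M: 0 + 1(279.5) = 279.5
  Q: 0 + 1(279.5) = 279.5
Total out = 611.8 kmol; y_M = 279.5 / 611.8 = 0.4568.

0.457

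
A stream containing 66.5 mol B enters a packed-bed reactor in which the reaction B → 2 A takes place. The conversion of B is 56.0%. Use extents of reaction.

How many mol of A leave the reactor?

B reacted = 0.56 × 66.5 = 37.24 mol; ν_B = −1, so ξ = 37.24/1 = 37.24 mol.
Outlet amounts (n = n₀ + ν ξ):
  B: 66.5 − 1(37.24) = 29.26
  A: 0 + 2(37.24) = 74.48

74.5 mol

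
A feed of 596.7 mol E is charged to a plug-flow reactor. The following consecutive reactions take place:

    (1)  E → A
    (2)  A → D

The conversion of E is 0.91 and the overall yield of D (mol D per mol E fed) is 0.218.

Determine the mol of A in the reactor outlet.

413 mol

Conversion of E: E consumed = 1ξ₁ = 0.91 × 596.7 → ξ₁ = 543 mol.
Yield of D: 1ξ₂ / 596.7 = 0.218 → ξ₂ = 130.1 mol.
Outlet amounts (n = n₀ + Σ ν·ξ):
  E: 596.7 − 1(543) = 53.7
  A: 0 + 1(543) − 1(130.1) = 412.9
  D: 0 + 1(130.1) = 130.1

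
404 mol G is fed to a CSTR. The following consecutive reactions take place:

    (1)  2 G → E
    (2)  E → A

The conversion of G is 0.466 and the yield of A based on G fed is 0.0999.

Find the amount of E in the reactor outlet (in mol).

53.8 mol

Conversion of G: G consumed = 2ξ₁ = 0.466 × 404 → ξ₁ = 94.13 mol.
Yield of A: 1ξ₂ / 404 = 0.0999 → ξ₂ = 40.36 mol.
Outlet amounts (n = n₀ + Σ ν·ξ):
  G: 404 − 2(94.13) = 215.7
  E: 0 + 1(94.13) − 1(40.36) = 53.77
  A: 0 + 1(40.36) = 40.36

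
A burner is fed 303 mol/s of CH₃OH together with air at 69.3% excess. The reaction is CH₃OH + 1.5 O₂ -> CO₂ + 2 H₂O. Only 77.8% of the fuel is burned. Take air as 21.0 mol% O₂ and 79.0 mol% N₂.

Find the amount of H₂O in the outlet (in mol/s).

471 mol/s

Stoichiometric O₂ = 1.5 × 303 = 454.5 mol/s; O₂ fed = 454.5 × 1.693 = 769.5 mol/s.
N₂ fed = 769.5 × 79/21 = 2895 mol/s.
Fuel reacted = 0.778 × 303 → ξ = 235.7 mol/s.
Outlet (n = n₀ + ν ξ):
  CH₃OH: 303 − 1(235.7) = 67.27
  O₂: 769.5 − 1.5(235.7) = 415.9
  N₂: 2895 (inert)
  CO₂: 0 + 1(235.7) = 235.7
  H₂O: 0 + 2(235.7) = 471.5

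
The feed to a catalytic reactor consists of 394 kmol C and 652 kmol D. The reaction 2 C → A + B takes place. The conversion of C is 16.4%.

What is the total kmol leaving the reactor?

C reacted = 0.164 × 394 = 64.62 kmol; ν_C = −2, so ξ = 64.62/2 = 32.31 kmol.
Outlet amounts (n = n₀ + ν ξ):
  C: 394 − 2(32.31) = 329.4
  A: 0 + 1(32.31) = 32.31
  B: 0 + 1(32.31) = 32.31
  D: 652 (inert)
Total out = 329.4 + 32.31 + 32.31 + 652 = 1046 kmol.

1050 kmol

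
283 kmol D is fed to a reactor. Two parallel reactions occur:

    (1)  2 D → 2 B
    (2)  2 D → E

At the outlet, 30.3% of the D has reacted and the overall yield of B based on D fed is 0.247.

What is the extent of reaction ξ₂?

Yield of B: 2ξ₁ / 283 = 0.247 → ξ₁ = 34.95 kmol.
Conversion of D: 2ξ₁ + 2ξ₂ = 0.303 × 283 = 85.75 → ξ₂ = 7.924 kmol.
Outlet amounts (n = n₀ + Σ ν·ξ):
  D: 283 − 2(34.95) − 2(7.924) = 197.3
  B: 0 + 2(34.95) = 69.9
  E: 0 + 1(7.924) = 7.924

ξ₂ = 7.92 kmol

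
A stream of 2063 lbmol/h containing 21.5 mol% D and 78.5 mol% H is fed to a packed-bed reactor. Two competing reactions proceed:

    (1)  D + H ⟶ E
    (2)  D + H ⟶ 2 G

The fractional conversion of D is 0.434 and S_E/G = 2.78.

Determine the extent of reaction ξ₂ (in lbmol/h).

Conversion of D: D consumed = 0.434 × 443.5 = 192.5 lbmol/h = 1ξ₁ + 1ξ₂.
Selectivity: 1ξ₁ / (2ξ₂) = 2.78 → ξ₁ = 5.56 ξ₂.
Substitute: (1·5.56 + 1) ξ₂ = 192.5 → ξ₂ = 29.34 lbmol/h, ξ₁ = 163.2 lbmol/h.
Outlet amounts (n = n₀ + Σ ν·ξ):
  D: 443.5 − 1(163.2) − 1(29.34) = 251
  H: 1619 − 1(163.2) − 1(29.34) = 1427
  E: 0 + 1(163.2) = 163.2
  G: 0 + 2(29.34) = 58.69

ξ₂ = 29.3 lbmol/h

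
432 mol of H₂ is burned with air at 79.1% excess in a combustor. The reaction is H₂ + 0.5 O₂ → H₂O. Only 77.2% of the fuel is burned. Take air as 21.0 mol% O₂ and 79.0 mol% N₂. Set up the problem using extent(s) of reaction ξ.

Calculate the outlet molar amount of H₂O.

Stoichiometric O₂ = 0.5 × 432 = 216 mol; O₂ fed = 216 × 1.791 = 386.9 mol.
N₂ fed = 386.9 × 79/21 = 1455 mol.
Fuel reacted = 0.772 × 432 → ξ = 333.5 mol.
Outlet (n = n₀ + ν ξ):
  H₂: 432 − 1(333.5) = 98.5
  O₂: 386.9 − 0.5(333.5) = 220.1
  N₂: 1455 (inert)
  H₂O: 0 + 1(333.5) = 333.5

334 mol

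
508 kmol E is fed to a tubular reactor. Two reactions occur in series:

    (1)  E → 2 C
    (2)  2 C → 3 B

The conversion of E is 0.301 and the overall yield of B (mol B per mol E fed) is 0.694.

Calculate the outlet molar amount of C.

Conversion of E: E consumed = 1ξ₁ = 0.301 × 508 → ξ₁ = 152.9 kmol.
Yield of B: 3ξ₂ / 508 = 0.694 → ξ₂ = 117.5 kmol.
Outlet amounts (n = n₀ + Σ ν·ξ):
  E: 508 − 1(152.9) = 355.1
  C: 0 + 2(152.9) − 2(117.5) = 70.78
  B: 0 + 3(117.5) = 352.6

70.8 kmol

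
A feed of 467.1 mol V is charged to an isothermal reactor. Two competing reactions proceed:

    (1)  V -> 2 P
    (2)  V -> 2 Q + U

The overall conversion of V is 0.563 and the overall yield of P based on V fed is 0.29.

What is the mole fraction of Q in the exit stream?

Yield of P: 2ξ₁ / 467.1 = 0.29 → ξ₁ = 67.73 mol.
Conversion of V: 1ξ₁ + 1ξ₂ = 0.563 × 467.1 = 263 → ξ₂ = 195.2 mol.
Outlet amounts (n = n₀ + Σ ν·ξ):
  V: 467.1 − 1(67.73) − 1(195.2) = 204.1
  P: 0 + 2(67.73) = 135.5
  Q: 0 + 2(195.2) = 390.5
  U: 0 + 1(195.2) = 195.2
Total out = 925.3 mol; y_Q = 390.5 / 925.3 = 0.422.

0.422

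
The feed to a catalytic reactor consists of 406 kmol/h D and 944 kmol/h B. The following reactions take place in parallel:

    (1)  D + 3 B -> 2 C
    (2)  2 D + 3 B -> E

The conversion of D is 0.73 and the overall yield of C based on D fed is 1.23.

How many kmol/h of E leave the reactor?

23.3 kmol/h

Yield of C: 2ξ₁ / 406 = 1.23 → ξ₁ = 249.7 kmol/h.
Conversion of D: 1ξ₁ + 2ξ₂ = 0.73 × 406 = 296.4 → ξ₂ = 23.34 kmol/h.
Outlet amounts (n = n₀ + Σ ν·ξ):
  D: 406 − 1(249.7) − 2(23.34) = 109.6
  B: 944 − 3(249.7) − 3(23.34) = 124.9
  C: 0 + 2(249.7) = 499.4
  E: 0 + 1(23.34) = 23.34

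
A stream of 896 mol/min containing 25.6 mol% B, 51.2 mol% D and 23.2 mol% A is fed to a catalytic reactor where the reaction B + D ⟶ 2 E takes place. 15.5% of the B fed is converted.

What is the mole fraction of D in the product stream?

B reacted = 0.155 × 229.4 = 35.55 mol/min; ν_B = −1, so ξ = 35.55/1 = 35.55 mol/min.
Outlet amounts (n = n₀ + ν ξ):
  B: 229.4 − 1(35.55) = 193.8
  D: 458.8 − 1(35.55) = 423.2
  E: 0 + 2(35.55) = 71.11
  A: 207.9 (inert)
Total out = 896 mol/min; y_D = 423.2 / 896 = 0.4723.

0.472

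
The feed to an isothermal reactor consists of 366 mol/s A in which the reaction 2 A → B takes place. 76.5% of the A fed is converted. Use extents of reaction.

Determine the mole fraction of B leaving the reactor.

0.619

A reacted = 0.765 × 366 = 280 mol/s; ν_A = −2, so ξ = 280/2 = 140 mol/s.
Outlet amounts (n = n₀ + ν ξ):
  A: 366 − 2(140) = 86.01
  B: 0 + 1(140) = 140
Total out = 226 mol/s; y_B = 140 / 226 = 0.6194.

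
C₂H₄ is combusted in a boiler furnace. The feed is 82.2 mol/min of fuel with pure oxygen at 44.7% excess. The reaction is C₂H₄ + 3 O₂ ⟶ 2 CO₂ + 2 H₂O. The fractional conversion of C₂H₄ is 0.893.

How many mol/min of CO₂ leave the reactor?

147 mol/min

Stoichiometric O₂ = 3 × 82.2 = 246.6 mol/min; O₂ fed = 246.6 × 1.447 = 356.8 mol/min.
Fuel reacted = 0.893 × 82.2 → ξ = 73.4 mol/min.
Outlet (n = n₀ + ν ξ):
  C₂H₄: 82.2 − 1(73.4) = 8.795
  O₂: 356.8 − 3(73.4) = 136.6
  CO₂: 0 + 2(73.4) = 146.8
  H₂O: 0 + 2(73.4) = 146.8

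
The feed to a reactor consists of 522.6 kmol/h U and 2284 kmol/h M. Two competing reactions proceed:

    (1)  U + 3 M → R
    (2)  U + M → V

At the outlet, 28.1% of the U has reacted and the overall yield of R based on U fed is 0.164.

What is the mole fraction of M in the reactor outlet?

Yield of R: 1ξ₁ / 522.6 = 0.164 → ξ₁ = 85.71 kmol/h.
Conversion of U: 1ξ₁ + 1ξ₂ = 0.281 × 522.6 = 146.9 → ξ₂ = 61.14 kmol/h.
Outlet amounts (n = n₀ + Σ ν·ξ):
  U: 522.6 − 1(85.71) − 1(61.14) = 375.7
  M: 2284 − 3(85.71) − 1(61.14) = 1966
  R: 0 + 1(85.71) = 85.71
  V: 0 + 1(61.14) = 61.14
Total out = 2488 kmol/h; y_M = 1966 / 2488 = 0.79.

0.79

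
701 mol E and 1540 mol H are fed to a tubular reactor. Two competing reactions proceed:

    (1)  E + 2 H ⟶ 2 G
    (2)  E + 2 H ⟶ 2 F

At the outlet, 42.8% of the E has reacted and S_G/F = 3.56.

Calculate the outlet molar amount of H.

Conversion of E: E consumed = 0.428 × 701 = 300 mol = 1ξ₁ + 1ξ₂.
Selectivity: 2ξ₁ / (2ξ₂) = 3.56 → ξ₁ = 3.56 ξ₂.
Substitute: (1·3.56 + 1) ξ₂ = 300 → ξ₂ = 65.8 mol, ξ₁ = 234.2 mol.
Outlet amounts (n = n₀ + Σ ν·ξ):
  E: 701 − 1(234.2) − 1(65.8) = 401
  H: 1540 − 2(234.2) − 2(65.8) = 939.9
  G: 0 + 2(234.2) = 468.5
  F: 0 + 2(65.8) = 131.6

940 mol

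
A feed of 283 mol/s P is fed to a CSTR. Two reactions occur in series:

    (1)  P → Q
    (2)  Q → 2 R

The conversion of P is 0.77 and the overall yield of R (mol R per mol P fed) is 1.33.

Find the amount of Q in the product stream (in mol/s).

29.7 mol/s

Conversion of P: P consumed = 1ξ₁ = 0.77 × 283 → ξ₁ = 217.9 mol/s.
Yield of R: 2ξ₂ / 283 = 1.33 → ξ₂ = 188.2 mol/s.
Outlet amounts (n = n₀ + Σ ν·ξ):
  P: 283 − 1(217.9) = 65.09
  Q: 0 + 1(217.9) − 1(188.2) = 29.71
  R: 0 + 2(188.2) = 376.4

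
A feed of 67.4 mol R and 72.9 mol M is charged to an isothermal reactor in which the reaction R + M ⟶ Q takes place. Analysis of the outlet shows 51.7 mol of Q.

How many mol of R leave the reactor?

For Q: n = n₀ + 1ξ → 51.7 = 0 + 1ξ, giving ξ = 51.7 mol.
Outlet amounts (n = n₀ + ν ξ):
  R: 67.4 − 1(51.7) = 15.7
  M: 72.9 − 1(51.7) = 21.2
  Q: 0 + 1(51.7) = 51.7

15.7 mol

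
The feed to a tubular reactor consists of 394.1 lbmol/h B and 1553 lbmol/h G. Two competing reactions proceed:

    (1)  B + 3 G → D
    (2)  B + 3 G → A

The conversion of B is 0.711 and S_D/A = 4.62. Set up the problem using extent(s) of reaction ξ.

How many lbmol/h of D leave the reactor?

230 lbmol/h

Conversion of B: B consumed = 0.711 × 394.1 = 280.2 lbmol/h = 1ξ₁ + 1ξ₂.
Selectivity: 1ξ₁ / (1ξ₂) = 4.62 → ξ₁ = 4.62 ξ₂.
Substitute: (1·4.62 + 1) ξ₂ = 280.2 → ξ₂ = 49.86 lbmol/h, ξ₁ = 230.3 lbmol/h.
Outlet amounts (n = n₀ + Σ ν·ξ):
  B: 394.1 − 1(230.3) − 1(49.86) = 113.9
  G: 1553 − 3(230.3) − 3(49.86) = 712.4
  D: 0 + 1(230.3) = 230.3
  A: 0 + 1(49.86) = 49.86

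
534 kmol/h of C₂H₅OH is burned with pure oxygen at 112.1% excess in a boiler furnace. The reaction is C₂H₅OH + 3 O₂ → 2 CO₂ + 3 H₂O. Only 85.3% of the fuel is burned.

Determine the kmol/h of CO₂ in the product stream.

911 kmol/h

Stoichiometric O₂ = 3 × 534 = 1602 kmol/h; O₂ fed = 1602 × 2.121 = 3398 kmol/h.
Fuel reacted = 0.853 × 534 → ξ = 455.5 kmol/h.
Outlet (n = n₀ + ν ξ):
  C₂H₅OH: 534 − 1(455.5) = 78.5
  O₂: 3398 − 3(455.5) = 2031
  CO₂: 0 + 2(455.5) = 911
  H₂O: 0 + 3(455.5) = 1367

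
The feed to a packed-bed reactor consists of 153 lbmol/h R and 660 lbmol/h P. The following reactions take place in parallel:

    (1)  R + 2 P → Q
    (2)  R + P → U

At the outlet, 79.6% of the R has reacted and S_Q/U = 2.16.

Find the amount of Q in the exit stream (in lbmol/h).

83.2 lbmol/h

Conversion of R: R consumed = 0.796 × 153 = 121.8 lbmol/h = 1ξ₁ + 1ξ₂.
Selectivity: 1ξ₁ / (1ξ₂) = 2.16 → ξ₁ = 2.16 ξ₂.
Substitute: (1·2.16 + 1) ξ₂ = 121.8 → ξ₂ = 38.54 lbmol/h, ξ₁ = 83.25 lbmol/h.
Outlet amounts (n = n₀ + Σ ν·ξ):
  R: 153 − 1(83.25) − 1(38.54) = 31.21
  P: 660 − 2(83.25) − 1(38.54) = 455
  Q: 0 + 1(83.25) = 83.25
  U: 0 + 1(38.54) = 38.54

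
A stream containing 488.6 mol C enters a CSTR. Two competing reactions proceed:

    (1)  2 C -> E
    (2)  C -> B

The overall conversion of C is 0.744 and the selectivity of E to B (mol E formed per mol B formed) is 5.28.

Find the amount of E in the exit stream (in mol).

166 mol

Conversion of C: C consumed = 0.744 × 488.6 = 363.5 mol = 2ξ₁ + 1ξ₂.
Selectivity: 1ξ₁ / (1ξ₂) = 5.28 → ξ₁ = 5.28 ξ₂.
Substitute: (2·5.28 + 1) ξ₂ = 363.5 → ξ₂ = 31.45 mol, ξ₁ = 166 mol.
Outlet amounts (n = n₀ + Σ ν·ξ):
  C: 488.6 − 2(166) − 1(31.45) = 125.1
  E: 0 + 1(166) = 166
  B: 0 + 1(31.45) = 31.45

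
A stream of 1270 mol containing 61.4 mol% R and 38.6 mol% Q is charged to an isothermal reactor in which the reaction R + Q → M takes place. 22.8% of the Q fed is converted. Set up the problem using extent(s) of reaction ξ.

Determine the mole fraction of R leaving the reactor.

Q reacted = 0.228 × 490.2 = 111.8 mol; ν_Q = −1, so ξ = 111.8/1 = 111.8 mol.
Outlet amounts (n = n₀ + ν ξ):
  R: 779.8 − 1(111.8) = 668
  Q: 490.2 − 1(111.8) = 378.4
  M: 0 + 1(111.8) = 111.8
Total out = 1158 mol; y_R = 668 / 1158 = 0.5768.

0.577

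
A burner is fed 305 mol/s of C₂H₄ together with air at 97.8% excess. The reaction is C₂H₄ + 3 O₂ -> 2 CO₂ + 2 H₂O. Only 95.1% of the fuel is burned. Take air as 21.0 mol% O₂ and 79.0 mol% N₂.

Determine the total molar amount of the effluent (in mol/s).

Stoichiometric O₂ = 3 × 305 = 915 mol/s; O₂ fed = 915 × 1.978 = 1810 mol/s.
N₂ fed = 1810 × 79/21 = 6809 mol/s.
Fuel reacted = 0.951 × 305 → ξ = 290.1 mol/s.
Outlet (n = n₀ + ν ξ):
  C₂H₄: 305 − 1(290.1) = 14.94
  O₂: 1810 − 3(290.1) = 939.7
  N₂: 6809 (inert)
  CO₂: 0 + 2(290.1) = 580.1
  H₂O: 0 + 2(290.1) = 580.1
Total out = 14.94 + 939.7 + 6809 + 580.1 + 580.1 = 8923 mol/s.

8920 mol/s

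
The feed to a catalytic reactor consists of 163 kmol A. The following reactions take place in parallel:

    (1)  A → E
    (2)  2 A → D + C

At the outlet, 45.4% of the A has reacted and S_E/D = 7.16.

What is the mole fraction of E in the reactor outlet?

Conversion of A: A consumed = 0.454 × 163 = 74 kmol = 1ξ₁ + 2ξ₂.
Selectivity: 1ξ₁ / (1ξ₂) = 7.16 → ξ₁ = 7.16 ξ₂.
Substitute: (1·7.16 + 2) ξ₂ = 74 → ξ₂ = 8.079 kmol, ξ₁ = 57.84 kmol.
Outlet amounts (n = n₀ + Σ ν·ξ):
  A: 163 − 1(57.84) − 2(8.079) = 89
  E: 0 + 1(57.84) = 57.84
  D: 0 + 1(8.079) = 8.079
  C: 0 + 1(8.079) = 8.079
Total out = 163 kmol; y_E = 57.84 / 163 = 0.3549.

0.355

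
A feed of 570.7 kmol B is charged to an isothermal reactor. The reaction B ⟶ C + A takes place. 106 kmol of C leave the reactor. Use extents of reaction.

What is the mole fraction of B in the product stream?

For C: n = n₀ + 1ξ → 106 = 0 + 1ξ, giving ξ = 106 kmol.
Outlet amounts (n = n₀ + ν ξ):
  B: 570.7 − 1(106) = 464.7
  C: 0 + 1(106) = 106
  A: 0 + 1(106) = 106
Total out = 676.7 kmol; y_B = 464.7 / 676.7 = 0.6867.

0.687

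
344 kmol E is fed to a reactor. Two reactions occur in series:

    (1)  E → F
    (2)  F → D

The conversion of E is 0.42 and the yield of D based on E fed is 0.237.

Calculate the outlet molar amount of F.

Conversion of E: E consumed = 1ξ₁ = 0.42 × 344 → ξ₁ = 144.5 kmol.
Yield of D: 1ξ₂ / 344 = 0.237 → ξ₂ = 81.53 kmol.
Outlet amounts (n = n₀ + Σ ν·ξ):
  E: 344 − 1(144.5) = 199.5
  F: 0 + 1(144.5) − 1(81.53) = 62.95
  D: 0 + 1(81.53) = 81.53

63 kmol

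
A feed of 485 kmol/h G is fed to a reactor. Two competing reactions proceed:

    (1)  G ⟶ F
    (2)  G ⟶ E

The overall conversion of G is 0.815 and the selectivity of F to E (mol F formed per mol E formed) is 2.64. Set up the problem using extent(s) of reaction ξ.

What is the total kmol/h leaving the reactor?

485 kmol/h

Conversion of G: G consumed = 0.815 × 485 = 395.3 kmol/h = 1ξ₁ + 1ξ₂.
Selectivity: 1ξ₁ / (1ξ₂) = 2.64 → ξ₁ = 2.64 ξ₂.
Substitute: (1·2.64 + 1) ξ₂ = 395.3 → ξ₂ = 108.6 kmol/h, ξ₁ = 286.7 kmol/h.
Outlet amounts (n = n₀ + Σ ν·ξ):
  G: 485 − 1(286.7) − 1(108.6) = 89.73
  F: 0 + 1(286.7) = 286.7
  E: 0 + 1(108.6) = 108.6
Total out = 89.73 + 286.7 + 108.6 = 485 kmol/h.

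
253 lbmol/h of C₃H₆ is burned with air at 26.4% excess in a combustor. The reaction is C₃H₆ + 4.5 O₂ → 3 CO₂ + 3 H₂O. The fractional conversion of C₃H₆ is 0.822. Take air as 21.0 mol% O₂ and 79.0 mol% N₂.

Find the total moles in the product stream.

7210 lbmol/h

Stoichiometric O₂ = 4.5 × 253 = 1138 lbmol/h; O₂ fed = 1138 × 1.264 = 1439 lbmol/h.
N₂ fed = 1439 × 79/21 = 5414 lbmol/h.
Fuel reacted = 0.822 × 253 → ξ = 208 lbmol/h.
Outlet (n = n₀ + ν ξ):
  C₃H₆: 253 − 1(208) = 45.03
  O₂: 1439 − 4.5(208) = 503.2
  N₂: 5414 (inert)
  CO₂: 0 + 3(208) = 623.9
  H₂O: 0 + 3(208) = 623.9
Total out = 45.03 + 503.2 + 5414 + 623.9 + 623.9 = 7210 lbmol/h.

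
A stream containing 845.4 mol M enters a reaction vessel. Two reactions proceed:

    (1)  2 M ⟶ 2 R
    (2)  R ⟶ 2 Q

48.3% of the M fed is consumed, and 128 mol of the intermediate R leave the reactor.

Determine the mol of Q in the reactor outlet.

561 mol

Conversion of M: M consumed = 2ξ₁ = 0.483 × 845.4 → ξ₁ = 204.2 mol.
R balance: n_R = 0 + 2ξ₁ − 1ξ₂ = 128 → ξ₂ = (2·204.2 − 128)/1 = 280.3 mol.
Outlet amounts (n = n₀ + Σ ν·ξ):
  M: 845.4 − 2(204.2) = 437.1
  R: 0 + 2(204.2) − 1(280.3) = 128
  Q: 0 + 2(280.3) = 560.7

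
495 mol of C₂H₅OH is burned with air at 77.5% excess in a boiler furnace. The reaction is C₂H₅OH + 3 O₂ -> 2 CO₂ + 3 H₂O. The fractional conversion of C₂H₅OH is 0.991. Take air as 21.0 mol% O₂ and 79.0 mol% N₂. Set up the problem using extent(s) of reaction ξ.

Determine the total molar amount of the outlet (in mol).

13500 mol

Stoichiometric O₂ = 3 × 495 = 1485 mol; O₂ fed = 1485 × 1.775 = 2636 mol.
N₂ fed = 2636 × 79/21 = 9916 mol.
Fuel reacted = 0.991 × 495 → ξ = 490.5 mol.
Outlet (n = n₀ + ν ξ):
  C₂H₅OH: 495 − 1(490.5) = 4.455
  O₂: 2636 − 3(490.5) = 1164
  N₂: 9916 (inert)
  CO₂: 0 + 2(490.5) = 981.1
  H₂O: 0 + 3(490.5) = 1472
Total out = 4.455 + 1164 + 9916 + 981.1 + 1472 = 13540 mol.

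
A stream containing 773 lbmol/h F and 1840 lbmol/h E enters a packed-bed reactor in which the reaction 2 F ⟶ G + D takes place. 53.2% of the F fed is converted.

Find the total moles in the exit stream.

2610 lbmol/h

F reacted = 0.532 × 773 = 411.2 lbmol/h; ν_F = −2, so ξ = 411.2/2 = 205.6 lbmol/h.
Outlet amounts (n = n₀ + ν ξ):
  F: 773 − 2(205.6) = 361.8
  G: 0 + 1(205.6) = 205.6
  D: 0 + 1(205.6) = 205.6
  E: 1840 (inert)
Total out = 361.8 + 205.6 + 205.6 + 1840 = 2613 lbmol/h.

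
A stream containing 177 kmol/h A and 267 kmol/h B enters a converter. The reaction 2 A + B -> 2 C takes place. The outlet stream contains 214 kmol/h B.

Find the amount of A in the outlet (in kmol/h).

71 kmol/h

For B: n = n₀ − 1ξ → 214 = 267 − 1ξ, giving ξ = 53 kmol/h.
Outlet amounts (n = n₀ + ν ξ):
  A: 177 − 2(53) = 71
  B: 267 − 1(53) = 214
  C: 0 + 2(53) = 106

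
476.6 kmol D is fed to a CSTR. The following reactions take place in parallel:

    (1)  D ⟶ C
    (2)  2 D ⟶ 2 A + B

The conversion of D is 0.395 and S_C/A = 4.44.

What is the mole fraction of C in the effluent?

0.311

Conversion of D: D consumed = 0.395 × 476.6 = 188.3 kmol = 1ξ₁ + 2ξ₂.
Selectivity: 1ξ₁ / (2ξ₂) = 4.44 → ξ₁ = 8.88 ξ₂.
Substitute: (1·8.88 + 2) ξ₂ = 188.3 → ξ₂ = 17.3 kmol, ξ₁ = 153.7 kmol.
Outlet amounts (n = n₀ + Σ ν·ξ):
  D: 476.6 − 1(153.7) − 2(17.3) = 288.3
  C: 0 + 1(153.7) = 153.7
  A: 0 + 2(17.3) = 34.61
  B: 0 + 1(17.3) = 17.3
Total out = 493.9 kmol; y_C = 153.7 / 493.9 = 0.3111.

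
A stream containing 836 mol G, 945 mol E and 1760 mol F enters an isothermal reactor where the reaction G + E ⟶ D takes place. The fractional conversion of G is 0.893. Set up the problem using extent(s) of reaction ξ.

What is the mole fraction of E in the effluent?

G reacted = 0.893 × 836 = 746.5 mol; ν_G = −1, so ξ = 746.5/1 = 746.5 mol.
Outlet amounts (n = n₀ + ν ξ):
  G: 836 − 1(746.5) = 89.45
  E: 945 − 1(746.5) = 198.5
  D: 0 + 1(746.5) = 746.5
  F: 1760 (inert)
Total out = 2794 mol; y_E = 198.5 / 2794 = 0.07102.

0.071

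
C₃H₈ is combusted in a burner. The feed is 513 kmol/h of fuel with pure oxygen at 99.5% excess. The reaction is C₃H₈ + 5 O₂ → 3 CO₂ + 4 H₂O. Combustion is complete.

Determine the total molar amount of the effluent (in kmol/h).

Stoichiometric O₂ = 5 × 513 = 2565 kmol/h; O₂ fed = 2565 × 1.995 = 5117 kmol/h.
Fuel reacted = 1 × 513 → ξ = 513 kmol/h.
Outlet (n = n₀ + ν ξ):
  C₃H₈: 513 − 1(513) = 0
  O₂: 5117 − 5(513) = 2552
  CO₂: 0 + 3(513) = 1539
  H₂O: 0 + 4(513) = 2052
Total out = 0 + 2552 + 1539 + 2052 = 6143 kmol/h.

6140 kmol/h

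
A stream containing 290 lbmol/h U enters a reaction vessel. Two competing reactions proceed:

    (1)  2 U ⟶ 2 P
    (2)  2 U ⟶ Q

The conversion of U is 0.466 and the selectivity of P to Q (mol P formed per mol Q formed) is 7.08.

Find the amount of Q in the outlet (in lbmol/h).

14.9 lbmol/h

Conversion of U: U consumed = 0.466 × 290 = 135.1 lbmol/h = 2ξ₁ + 2ξ₂.
Selectivity: 2ξ₁ / (1ξ₂) = 7.08 → ξ₁ = 3.54 ξ₂.
Substitute: (2·3.54 + 2) ξ₂ = 135.1 → ξ₂ = 14.88 lbmol/h, ξ₁ = 52.69 lbmol/h.
Outlet amounts (n = n₀ + Σ ν·ξ):
  U: 290 − 2(52.69) − 2(14.88) = 154.9
  P: 0 + 2(52.69) = 105.4
  Q: 0 + 1(14.88) = 14.88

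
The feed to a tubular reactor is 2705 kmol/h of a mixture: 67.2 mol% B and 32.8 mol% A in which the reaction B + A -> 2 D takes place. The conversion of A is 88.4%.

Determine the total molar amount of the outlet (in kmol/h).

A reacted = 0.884 × 887.2 = 784.3 kmol/h; ν_A = −1, so ξ = 784.3/1 = 784.3 kmol/h.
Outlet amounts (n = n₀ + ν ξ):
  B: 1818 − 1(784.3) = 1033
  A: 887.2 − 1(784.3) = 102.9
  D: 0 + 2(784.3) = 1569
Total out = 1033 + 102.9 + 1569 = 2705 kmol/h.

2700 kmol/h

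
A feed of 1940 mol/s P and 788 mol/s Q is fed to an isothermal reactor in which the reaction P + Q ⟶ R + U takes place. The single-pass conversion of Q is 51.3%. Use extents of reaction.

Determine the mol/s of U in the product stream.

404 mol/s

Q reacted = 0.513 × 788 = 404.2 mol/s; ν_Q = −1, so ξ = 404.2/1 = 404.2 mol/s.
Outlet amounts (n = n₀ + ν ξ):
  P: 1940 − 1(404.2) = 1536
  Q: 788 − 1(404.2) = 383.8
  R: 0 + 1(404.2) = 404.2
  U: 0 + 1(404.2) = 404.2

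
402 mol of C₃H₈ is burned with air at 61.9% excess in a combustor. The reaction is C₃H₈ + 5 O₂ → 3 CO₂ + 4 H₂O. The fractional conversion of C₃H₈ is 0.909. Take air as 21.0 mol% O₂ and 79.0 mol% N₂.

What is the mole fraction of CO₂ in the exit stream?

Stoichiometric O₂ = 5 × 402 = 2010 mol; O₂ fed = 2010 × 1.619 = 3254 mol.
N₂ fed = 3254 × 79/21 = 12240 mol.
Fuel reacted = 0.909 × 402 → ξ = 365.4 mol.
Outlet (n = n₀ + ν ξ):
  C₃H₈: 402 − 1(365.4) = 36.58
  O₂: 3254 − 5(365.4) = 1427
  N₂: 12240 (inert)
  CO₂: 0 + 3(365.4) = 1096
  H₂O: 0 + 4(365.4) = 1462
Total out = 16260 mol; y_CO₂ = 1096 / 16260 = 0.06741.

0.0674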